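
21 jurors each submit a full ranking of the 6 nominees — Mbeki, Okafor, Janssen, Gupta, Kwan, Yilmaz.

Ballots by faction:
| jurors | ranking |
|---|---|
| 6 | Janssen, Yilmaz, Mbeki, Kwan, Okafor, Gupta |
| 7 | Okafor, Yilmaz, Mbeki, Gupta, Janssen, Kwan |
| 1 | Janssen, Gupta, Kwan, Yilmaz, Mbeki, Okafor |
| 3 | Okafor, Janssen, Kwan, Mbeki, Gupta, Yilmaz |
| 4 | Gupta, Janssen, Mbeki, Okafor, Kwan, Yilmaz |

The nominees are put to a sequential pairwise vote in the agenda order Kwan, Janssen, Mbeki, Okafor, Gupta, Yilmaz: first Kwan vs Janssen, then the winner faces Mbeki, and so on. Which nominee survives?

Yilmaz

Round 1: Kwan vs Janssen — 0–21, Janssen advances.
Round 2: Janssen vs Mbeki — 14–7, Janssen advances.
Round 3: Janssen vs Okafor — 11–10, Janssen advances.
Round 4: Janssen vs Gupta — 10–11, Gupta advances.
Round 5: Gupta vs Yilmaz — 8–13, Yilmaz advances.
Yilmaz survives the agenda.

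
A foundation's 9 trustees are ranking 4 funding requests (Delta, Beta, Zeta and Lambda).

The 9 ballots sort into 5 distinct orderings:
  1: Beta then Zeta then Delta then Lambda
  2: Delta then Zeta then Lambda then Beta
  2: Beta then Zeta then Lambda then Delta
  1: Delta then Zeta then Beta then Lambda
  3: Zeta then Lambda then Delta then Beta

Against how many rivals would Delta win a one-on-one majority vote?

Delta against each rival (9 reviewers):
Delta vs Beta: Delta wins 6–3.
Delta–Zeta: Zeta 6–3.
Delta vs Lambda: Lambda wins 5–4.
Delta beats Beta; loses to Zeta, Lambda — 1 pairwise win.

1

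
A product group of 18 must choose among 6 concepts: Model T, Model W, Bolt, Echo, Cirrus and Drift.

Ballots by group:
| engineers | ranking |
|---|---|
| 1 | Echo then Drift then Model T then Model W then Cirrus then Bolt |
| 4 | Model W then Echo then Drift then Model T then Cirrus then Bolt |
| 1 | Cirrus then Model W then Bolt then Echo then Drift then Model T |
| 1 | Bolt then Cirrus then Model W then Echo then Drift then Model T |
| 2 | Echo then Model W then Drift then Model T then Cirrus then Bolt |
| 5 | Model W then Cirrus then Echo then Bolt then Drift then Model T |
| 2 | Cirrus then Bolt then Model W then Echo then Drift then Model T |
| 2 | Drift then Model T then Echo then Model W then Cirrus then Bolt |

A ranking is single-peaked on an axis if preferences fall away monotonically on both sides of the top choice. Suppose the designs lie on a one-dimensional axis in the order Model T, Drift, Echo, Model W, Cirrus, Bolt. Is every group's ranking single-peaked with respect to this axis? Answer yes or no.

yes

Axis positions: Model T=1, Drift=2, Echo=3, Model W=4, Cirrus=5, Bolt=6.
Group 1 (peak Echo at position 3): ranking walks positions 3-2-1-4-5-6, expanding outward from the peak — single-peaked.
Group 2 (peak Model W at position 4): ranking walks positions 4-3-2-1-5-6, expanding outward from the peak — single-peaked.
Group 3 (peak Cirrus at position 5): ranking walks positions 5-4-6-3-2-1, expanding outward from the peak — single-peaked.
Group 4 (peak Bolt at position 6): ranking walks positions 6-5-4-3-2-1, expanding outward from the peak — single-peaked.
Group 5 (peak Echo at position 3): ranking walks positions 3-4-2-1-5-6, expanding outward from the peak — single-peaked.
Group 6 (peak Model W at position 4): ranking walks positions 4-5-3-6-2-1, expanding outward from the peak — single-peaked.
Group 7 (peak Cirrus at position 5): ranking walks positions 5-6-4-3-2-1, expanding outward from the peak — single-peaked.
Group 8 (peak Drift at position 2): ranking walks positions 2-1-3-4-5-6, expanding outward from the peak — single-peaked.
Every ranking is single-peaked on this axis.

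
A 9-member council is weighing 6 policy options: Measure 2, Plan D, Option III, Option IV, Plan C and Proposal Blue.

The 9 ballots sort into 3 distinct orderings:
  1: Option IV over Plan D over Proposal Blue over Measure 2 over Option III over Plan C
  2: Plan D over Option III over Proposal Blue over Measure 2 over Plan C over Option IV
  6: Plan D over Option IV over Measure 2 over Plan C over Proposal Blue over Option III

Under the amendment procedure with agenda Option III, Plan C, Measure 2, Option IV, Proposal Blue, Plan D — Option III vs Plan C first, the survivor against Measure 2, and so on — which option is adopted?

Round 1: Option III vs Plan C — 3–6, Plan C advances.
Round 2: Plan C vs Measure 2 — 0–9, Measure 2 advances.
Round 3: Measure 2 vs Option IV — 2–7, Option IV advances.
Round 4: Option IV vs Proposal Blue — 7–2, Option IV advances.
Round 5: Option IV vs Plan D — 1–8, Plan D advances.
Plan D survives the agenda.

Plan D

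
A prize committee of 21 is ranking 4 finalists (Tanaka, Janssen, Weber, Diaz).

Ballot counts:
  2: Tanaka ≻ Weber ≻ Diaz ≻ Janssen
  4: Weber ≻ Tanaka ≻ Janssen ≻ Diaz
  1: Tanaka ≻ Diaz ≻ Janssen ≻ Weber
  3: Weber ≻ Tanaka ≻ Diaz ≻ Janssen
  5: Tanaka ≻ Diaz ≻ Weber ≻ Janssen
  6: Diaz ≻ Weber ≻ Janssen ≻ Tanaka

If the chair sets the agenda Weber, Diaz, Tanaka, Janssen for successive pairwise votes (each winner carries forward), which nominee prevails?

Round 1: Weber vs Diaz — 9–12, Diaz advances.
Round 2: Diaz vs Tanaka — 6–15, Tanaka advances.
Round 3: Tanaka vs Janssen — 15–6, Tanaka advances.
The agenda winner is Tanaka.

Tanaka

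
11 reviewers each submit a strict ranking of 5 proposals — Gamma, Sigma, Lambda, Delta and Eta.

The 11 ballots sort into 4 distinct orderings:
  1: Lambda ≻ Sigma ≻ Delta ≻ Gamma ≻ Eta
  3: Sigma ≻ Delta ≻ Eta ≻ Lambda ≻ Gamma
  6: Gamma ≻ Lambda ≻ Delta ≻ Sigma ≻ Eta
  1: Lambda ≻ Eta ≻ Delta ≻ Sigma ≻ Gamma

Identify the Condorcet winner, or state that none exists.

Head-to-head results (11 reviewers):
Gamma vs Sigma: 6 for Gamma, 5 for Sigma — Gamma by 6–5.
Gamma vs Lambda: Gamma wins 6–5.
Gamma vs Delta: Gamma preferred on 6 ballots; Gamma wins 6–5.
Gamma–Eta: Gamma 7–4.
Sigma vs Lambda: 3 for Sigma, 8 for Lambda — Lambda by 8–3.
Sigma vs Delta: Delta, 7–4.
Sigma vs Eta: Sigma, 10–1.
Lambda vs Delta: Lambda, 8–3.
Lambda vs Eta: 1+6+1 = 8 for Lambda, 3 for Eta — Lambda by 8–3.
Delta vs Eta: 10 to 1, Delta.
Only Gamma has no losses; Gamma is the Condorcet winner.

Gamma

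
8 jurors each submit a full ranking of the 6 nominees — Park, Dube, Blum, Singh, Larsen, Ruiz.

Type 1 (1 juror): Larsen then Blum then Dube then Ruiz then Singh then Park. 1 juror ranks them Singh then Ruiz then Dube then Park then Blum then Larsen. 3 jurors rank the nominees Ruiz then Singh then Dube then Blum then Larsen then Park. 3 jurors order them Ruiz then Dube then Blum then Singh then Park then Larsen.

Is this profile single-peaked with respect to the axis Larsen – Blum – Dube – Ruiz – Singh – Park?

yes

Axis positions: Larsen=1, Blum=2, Dube=3, Ruiz=4, Singh=5, Park=6.
Type 1 (peak Larsen at position 1): ranking walks positions 1-2-3-4-5-6, expanding outward from the peak — single-peaked.
Type 2 (peak Singh at position 5): ranking walks positions 5-4-3-6-2-1, expanding outward from the peak — single-peaked.
Type 3 (peak Ruiz at position 4): ranking walks positions 4-5-3-2-1-6, expanding outward from the peak — single-peaked.
Type 4 (peak Ruiz at position 4): ranking walks positions 4-3-2-5-6-1, expanding outward from the peak — single-peaked.
Every ranking is single-peaked on this axis.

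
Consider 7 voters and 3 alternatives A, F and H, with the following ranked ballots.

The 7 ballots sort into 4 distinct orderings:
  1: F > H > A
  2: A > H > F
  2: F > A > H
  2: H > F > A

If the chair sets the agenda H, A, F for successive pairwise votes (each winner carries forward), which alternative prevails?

Round 1: H vs A — 3–4, A advances.
Round 2: A vs F — 2–5, F advances.
The agenda winner is F.

F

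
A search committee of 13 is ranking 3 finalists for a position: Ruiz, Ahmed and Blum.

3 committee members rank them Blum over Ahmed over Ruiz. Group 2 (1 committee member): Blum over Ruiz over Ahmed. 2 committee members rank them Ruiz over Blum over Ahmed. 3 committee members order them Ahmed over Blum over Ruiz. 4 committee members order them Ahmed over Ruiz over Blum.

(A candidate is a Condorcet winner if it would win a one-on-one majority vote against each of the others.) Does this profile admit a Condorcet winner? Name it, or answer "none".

Ahmed

Head-to-head results (13 committee members):
Ruiz vs Ahmed: Ahmed wins 10–3.
Ruiz vs Blum: Blum wins 7–6.
Ahmed–Blum: Ahmed 7–6.
Ahmed defeats every rival head-to-head and is the Condorcet winner.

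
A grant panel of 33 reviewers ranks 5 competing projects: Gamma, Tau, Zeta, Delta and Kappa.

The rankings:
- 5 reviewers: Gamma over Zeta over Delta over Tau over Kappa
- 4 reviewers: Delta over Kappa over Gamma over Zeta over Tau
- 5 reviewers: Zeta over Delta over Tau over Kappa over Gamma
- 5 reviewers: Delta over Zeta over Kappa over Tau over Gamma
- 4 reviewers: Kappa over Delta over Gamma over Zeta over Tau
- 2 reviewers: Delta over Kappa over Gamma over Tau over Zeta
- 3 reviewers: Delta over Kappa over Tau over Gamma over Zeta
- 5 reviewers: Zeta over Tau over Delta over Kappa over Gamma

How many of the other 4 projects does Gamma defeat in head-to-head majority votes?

Gamma against each rival (33 reviewers):
Gamma vs Tau: Gamma is ranked higher on 5+4+4+2 = 15 ballots, Tau on 18. Tau wins 18–15.
Gamma vs Zeta: 5+4+4+2+3 = 18 for Gamma, 15 for Zeta — Gamma by 18–15.
Gamma vs Delta: 5 for Gamma, 28 for Delta — Delta by 28–5.
Gamma vs Kappa: Gamma is ranked higher on 5 ballots, Kappa on 28. Kappa wins 28–5.
Gamma beats Zeta; loses to Tau, Delta, Kappa — 1 pairwise win.

1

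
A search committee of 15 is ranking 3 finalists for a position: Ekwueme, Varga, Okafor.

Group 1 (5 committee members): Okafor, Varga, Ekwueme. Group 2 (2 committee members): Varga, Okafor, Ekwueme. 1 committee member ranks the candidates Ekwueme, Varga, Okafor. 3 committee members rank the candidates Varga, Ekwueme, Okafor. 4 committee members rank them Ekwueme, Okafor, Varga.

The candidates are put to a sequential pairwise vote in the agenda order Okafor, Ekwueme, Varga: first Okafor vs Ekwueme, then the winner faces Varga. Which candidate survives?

Varga

Round 1: Okafor vs Ekwueme — 7–8, Ekwueme advances.
Round 2: Ekwueme vs Varga — 5–10, Varga advances.
Varga survives the agenda.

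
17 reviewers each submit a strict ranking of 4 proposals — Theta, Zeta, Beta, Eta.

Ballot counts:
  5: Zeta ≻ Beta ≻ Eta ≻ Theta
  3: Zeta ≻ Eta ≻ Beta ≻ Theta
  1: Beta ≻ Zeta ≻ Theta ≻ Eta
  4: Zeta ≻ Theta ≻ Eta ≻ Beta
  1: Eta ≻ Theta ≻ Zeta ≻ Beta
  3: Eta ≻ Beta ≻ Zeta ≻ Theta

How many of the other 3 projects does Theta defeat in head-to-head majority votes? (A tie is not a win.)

Theta against each rival (17 reviewers):
Theta–Zeta: Zeta 16–1.
Theta vs Beta: Theta preferred on 4+1 = 5 ballots; Beta wins 12–5.
Theta–Eta: Eta 12–5.
Theta beats no one; loses to Zeta, Beta, Eta — 0 pairwise wins.

0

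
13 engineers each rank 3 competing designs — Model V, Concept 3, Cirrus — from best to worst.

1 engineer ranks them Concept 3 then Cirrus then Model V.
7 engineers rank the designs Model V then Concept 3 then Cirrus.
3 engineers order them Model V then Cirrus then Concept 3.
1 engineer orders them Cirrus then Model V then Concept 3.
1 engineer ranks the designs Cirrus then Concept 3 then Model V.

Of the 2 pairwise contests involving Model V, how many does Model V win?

Model V against each rival (13 engineers):
Model V vs Concept 3: Model V is ranked higher on 7+3+1 = 11 ballots, Concept 3 on 2. Model V wins 11–2.
Model V vs Cirrus: 7+3 = 10 for Model V, 3 for Cirrus — Model V by 10–3.
Model V beats Concept 3, Cirrus — 2 pairwise wins.

2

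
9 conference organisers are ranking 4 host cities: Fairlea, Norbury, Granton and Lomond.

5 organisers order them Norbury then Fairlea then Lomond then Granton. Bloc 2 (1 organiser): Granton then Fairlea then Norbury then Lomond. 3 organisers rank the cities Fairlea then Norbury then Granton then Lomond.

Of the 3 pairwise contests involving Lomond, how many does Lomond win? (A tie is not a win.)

1

Lomond against each rival (9 organisers):
Lomond vs Fairlea: 0 to 9, Fairlea.
Lomond vs Norbury: Lomond is ranked higher on 0 ballots, Norbury on 9. Norbury wins 9–0.
Lomond vs Granton: Lomond preferred on 5 ballots; Lomond wins 5–4.
Lomond beats Granton; loses to Fairlea, Norbury — 1 pairwise win.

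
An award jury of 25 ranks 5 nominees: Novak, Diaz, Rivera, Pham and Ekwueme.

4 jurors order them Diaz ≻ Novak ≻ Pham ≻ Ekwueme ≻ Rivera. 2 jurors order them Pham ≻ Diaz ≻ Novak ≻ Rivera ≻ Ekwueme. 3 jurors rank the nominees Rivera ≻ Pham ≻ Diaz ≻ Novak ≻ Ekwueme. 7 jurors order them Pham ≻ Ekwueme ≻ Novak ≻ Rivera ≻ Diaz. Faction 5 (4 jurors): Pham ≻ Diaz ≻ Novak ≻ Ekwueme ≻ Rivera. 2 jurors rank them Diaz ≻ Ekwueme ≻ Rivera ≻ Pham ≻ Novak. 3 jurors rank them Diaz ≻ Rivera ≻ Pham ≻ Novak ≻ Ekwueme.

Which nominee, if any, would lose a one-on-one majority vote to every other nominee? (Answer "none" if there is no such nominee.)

Rivera

Pairwise majorities:
Novak vs Diaz: Diaz wins 18–7.
Novak–Rivera: Novak 17–8.
Novak vs Pham: 4 to 21, Pham.
Novak vs Ekwueme: Novak wins 16–9.
Diaz vs Rivera: Diaz, 15–10.
Diaz vs Pham: Pham, 16–9.
Diaz–Ekwueme: Diaz 18–7.
Rivera vs Pham: Rivera preferred on 3+2+3 = 8 ballots; Pham wins 17–8.
Rivera vs Ekwueme: Ekwueme wins 17–8.
Pham vs Ekwueme: Pham preferred on 4+2+3+7+4+3 = 23 ballots; Pham wins 23–2.
Rivera loses to every other nominee — it is the Condorcet loser.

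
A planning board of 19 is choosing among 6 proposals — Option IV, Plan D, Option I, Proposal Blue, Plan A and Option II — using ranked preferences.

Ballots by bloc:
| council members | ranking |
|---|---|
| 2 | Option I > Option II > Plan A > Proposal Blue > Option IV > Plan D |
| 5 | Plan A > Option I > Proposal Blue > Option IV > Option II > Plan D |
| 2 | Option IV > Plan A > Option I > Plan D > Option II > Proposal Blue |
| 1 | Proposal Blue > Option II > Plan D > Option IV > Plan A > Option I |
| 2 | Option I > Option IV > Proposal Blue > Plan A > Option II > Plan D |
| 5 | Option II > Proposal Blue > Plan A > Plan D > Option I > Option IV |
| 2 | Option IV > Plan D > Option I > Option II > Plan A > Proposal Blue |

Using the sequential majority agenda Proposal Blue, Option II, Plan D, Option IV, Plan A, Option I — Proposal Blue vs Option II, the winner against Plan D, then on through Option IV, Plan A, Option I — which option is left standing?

Round 1: Proposal Blue vs Option II — 8–11, Option II advances.
Round 2: Option II vs Plan D — 15–4, Option II advances.
Round 3: Option II vs Option IV — 8–11, Option IV advances.
Round 4: Option IV vs Plan A — 7–12, Plan A advances.
Round 5: Plan A vs Option I — 13–6, Plan A advances.
The agenda winner is Plan A.

Plan A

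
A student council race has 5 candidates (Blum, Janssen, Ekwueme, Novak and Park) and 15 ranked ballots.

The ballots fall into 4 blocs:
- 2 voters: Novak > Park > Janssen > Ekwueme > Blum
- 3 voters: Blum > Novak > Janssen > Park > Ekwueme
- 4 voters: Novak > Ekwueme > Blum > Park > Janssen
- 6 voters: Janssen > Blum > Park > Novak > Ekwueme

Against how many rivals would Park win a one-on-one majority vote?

Park against each rival (15 voters):
Park vs Blum: Blum, 13–2.
Park vs Janssen: Janssen wins 9–6.
Park–Ekwueme: Park 11–4.
Park–Novak: Novak 9–6.
Park beats Ekwueme; loses to Blum, Janssen, Novak — 1 pairwise win.

1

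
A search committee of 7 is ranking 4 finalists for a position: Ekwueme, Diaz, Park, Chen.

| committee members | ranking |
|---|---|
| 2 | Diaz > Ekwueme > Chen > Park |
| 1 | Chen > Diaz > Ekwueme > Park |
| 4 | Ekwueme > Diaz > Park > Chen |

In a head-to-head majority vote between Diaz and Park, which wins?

Diaz

Ballots ranking Diaz above Park: 2 + 1 + 4 = 7.
Ballots ranking Park above Diaz: 7 − 7 = 0.
Diaz wins the head-to-head 7–0.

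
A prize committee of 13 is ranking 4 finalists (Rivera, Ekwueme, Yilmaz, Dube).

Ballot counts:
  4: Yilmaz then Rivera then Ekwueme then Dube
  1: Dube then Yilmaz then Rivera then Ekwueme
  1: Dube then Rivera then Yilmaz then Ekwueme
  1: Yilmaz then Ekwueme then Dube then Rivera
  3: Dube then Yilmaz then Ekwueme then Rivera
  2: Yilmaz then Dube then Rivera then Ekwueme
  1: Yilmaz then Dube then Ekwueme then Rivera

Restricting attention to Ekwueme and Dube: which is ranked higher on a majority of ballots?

Dube

Ballots ranking Ekwueme above Dube: 4 + 1 = 5.
Ballots ranking Dube above Ekwueme: 13 − 5 = 8.
Dube wins the head-to-head 8–5.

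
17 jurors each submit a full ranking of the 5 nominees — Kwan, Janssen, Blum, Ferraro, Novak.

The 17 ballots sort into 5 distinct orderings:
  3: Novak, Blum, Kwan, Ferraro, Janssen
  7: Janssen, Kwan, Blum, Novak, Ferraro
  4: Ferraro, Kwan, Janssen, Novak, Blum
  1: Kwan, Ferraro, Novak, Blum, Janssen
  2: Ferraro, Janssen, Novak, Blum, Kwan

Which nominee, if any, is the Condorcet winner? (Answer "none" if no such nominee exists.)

none

Check each pair by majority over 17 ballots:
Kwan vs Janssen: Janssen, 9–8.
Kwan vs Blum: Kwan, 12–5.
Kwan vs Ferraro: Kwan wins 11–6.
Kwan vs Novak: Kwan, 12–5.
Janssen vs Blum: Janssen, 13–4.
Janssen vs Ferraro: Ferraro wins 10–7.
Janssen vs Novak: Janssen, 13–4.
Blum vs Ferraro: Blum, 10–7.
Blum vs Novak: Novak, 10–7.
Ferraro vs Novak: Novak, 10–7.
Every nominee loses at least once (Kwan loses to Janssen; Janssen loses to Ferraro; Blum loses to Kwan; Ferraro loses to Kwan; Novak loses to Kwan). The majority relation contains the cycle Kwan beats Ferraro beats Janssen beats Kwan, so there is no Condorcet winner.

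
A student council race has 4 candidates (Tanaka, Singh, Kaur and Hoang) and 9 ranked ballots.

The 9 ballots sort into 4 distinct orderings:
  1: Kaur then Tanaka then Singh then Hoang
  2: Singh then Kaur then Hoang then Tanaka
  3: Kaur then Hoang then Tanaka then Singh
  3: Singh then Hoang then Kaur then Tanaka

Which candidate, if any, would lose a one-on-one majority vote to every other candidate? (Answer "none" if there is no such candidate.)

Pairwise majorities:
Tanaka vs Singh: Singh, 5–4.
Tanaka vs Kaur: Kaur wins 9–0.
Tanaka vs Hoang: Tanaka is ranked higher on 1 ballot, Hoang on 8. Hoang wins 8–1.
Singh–Kaur: Singh 5–4.
Singh vs Hoang: Singh, 6–3.
Kaur vs Hoang: Kaur preferred on 1+2+3 = 6 ballots; Kaur wins 6–3.
Tanaka is beaten in every head-to-head and is the Condorcet loser.

Tanaka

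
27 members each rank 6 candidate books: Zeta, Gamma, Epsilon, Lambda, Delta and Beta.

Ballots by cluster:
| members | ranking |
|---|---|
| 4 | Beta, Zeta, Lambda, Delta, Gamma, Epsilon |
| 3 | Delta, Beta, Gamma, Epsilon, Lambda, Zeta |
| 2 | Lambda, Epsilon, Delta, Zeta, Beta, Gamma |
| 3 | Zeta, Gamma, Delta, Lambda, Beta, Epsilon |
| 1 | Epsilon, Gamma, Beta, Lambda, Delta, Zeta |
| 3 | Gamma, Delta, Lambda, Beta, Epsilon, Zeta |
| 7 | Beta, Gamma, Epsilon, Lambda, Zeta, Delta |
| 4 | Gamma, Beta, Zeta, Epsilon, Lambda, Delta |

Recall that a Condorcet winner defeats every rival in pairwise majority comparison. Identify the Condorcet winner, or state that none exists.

Beta

Head-to-head results (27 members):
Zeta–Gamma: Gamma 18–9.
Zeta vs Epsilon: Zeta preferred on 4+3+4 = 11 ballots; Epsilon wins 16–11.
Zeta vs Lambda: Lambda wins 16–11.
Zeta vs Delta: Zeta, 18–9.
Zeta vs Beta: Zeta is ranked higher on 2+3 = 5 ballots, Beta on 22. Beta wins 22–5.
Gamma vs Epsilon: Gamma is ranked higher on 4+3+3+3+7+4 = 24 ballots, Epsilon on 3. Gamma wins 24–3.
Gamma vs Lambda: Gamma is ranked higher on 3+3+1+3+7+4 = 21 ballots, Lambda on 6. Gamma wins 21–6.
Gamma–Delta: Gamma 18–9.
Gamma vs Beta: Beta wins 16–11.
Epsilon vs Lambda: Epsilon, 15–12.
Epsilon vs Delta: Epsilon is ranked higher on 2+1+7+4 = 14 ballots, Delta on 13. Epsilon wins 14–13.
Epsilon vs Beta: Epsilon preferred on 2+1 = 3 ballots; Beta wins 24–3.
Lambda vs Delta: Lambda wins 18–9.
Lambda vs Beta: Beta, 19–8.
Delta vs Beta: Beta, 16–11.
Only Beta has no losses; Beta is the Condorcet winner.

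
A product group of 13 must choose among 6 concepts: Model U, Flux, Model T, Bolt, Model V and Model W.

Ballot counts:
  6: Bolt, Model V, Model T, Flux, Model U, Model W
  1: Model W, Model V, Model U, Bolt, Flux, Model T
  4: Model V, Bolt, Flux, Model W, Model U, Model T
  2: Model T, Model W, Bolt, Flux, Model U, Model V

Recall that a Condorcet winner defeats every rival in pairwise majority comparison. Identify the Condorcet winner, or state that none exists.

Bolt

Head-to-head results (13 engineers):
Model U–Flux: Flux 12–1.
Model U vs Model T: Model T wins 8–5.
Model U vs Bolt: Bolt, 12–1.
Model U–Model V: Model V 11–2.
Model U–Model W: Model W 7–6.
Flux vs Model T: Model T wins 8–5.
Flux vs Bolt: Bolt wins 13–0.
Flux–Model V: Model V 11–2.
Flux vs Model W: Flux wins 10–3.
Model T vs Bolt: Bolt, 11–2.
Model T vs Model V: Model V wins 11–2.
Model T vs Model W: Model T wins 8–5.
Bolt vs Model V: Bolt wins 8–5.
Bolt vs Model W: Bolt wins 10–3.
Model V vs Model W: Model V wins 10–3.
Only Bolt has no losses; Bolt is the Condorcet winner.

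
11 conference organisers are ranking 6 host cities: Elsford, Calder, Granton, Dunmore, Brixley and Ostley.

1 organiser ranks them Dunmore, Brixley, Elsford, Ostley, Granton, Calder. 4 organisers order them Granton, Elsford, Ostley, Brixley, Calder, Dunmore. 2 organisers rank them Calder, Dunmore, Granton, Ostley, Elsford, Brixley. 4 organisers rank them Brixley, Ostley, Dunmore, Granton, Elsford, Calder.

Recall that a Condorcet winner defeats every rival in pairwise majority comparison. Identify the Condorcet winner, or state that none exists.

none

Check each pair by majority over 11 ballots:
Elsford vs Calder: Elsford wins 9–2.
Elsford vs Granton: Granton wins 10–1.
Elsford vs Dunmore: Dunmore wins 7–4.
Elsford vs Brixley: Elsford, 6–5.
Elsford vs Ostley: Ostley wins 6–5.
Calder vs Granton: Granton wins 9–2.
Calder vs Dunmore: Calder, 6–5.
Calder vs Brixley: Brixley wins 9–2.
Calder–Ostley: Ostley 9–2.
Granton vs Dunmore: Dunmore wins 7–4.
Granton–Brixley: Granton 6–5.
Granton vs Ostley: Granton wins 6–5.
Dunmore–Brixley: Brixley 8–3.
Dunmore vs Ostley: Ostley, 8–3.
Brixley–Ostley: Ostley 6–5.
Every city loses at least once (Elsford loses to Granton; Calder loses to Elsford; Granton loses to Dunmore; Dunmore loses to Calder; Brixley loses to Elsford; Ostley loses to Granton). The majority relation contains the cycle Elsford > Calder > Dunmore > Elsford, so there is no Condorcet winner.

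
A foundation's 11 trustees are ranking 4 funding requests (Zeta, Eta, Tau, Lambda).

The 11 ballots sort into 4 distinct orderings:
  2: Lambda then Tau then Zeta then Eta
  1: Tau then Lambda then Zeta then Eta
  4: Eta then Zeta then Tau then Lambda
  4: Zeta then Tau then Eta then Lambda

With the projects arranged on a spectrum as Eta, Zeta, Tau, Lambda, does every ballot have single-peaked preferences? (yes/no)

Axis positions: Eta=1, Zeta=2, Tau=3, Lambda=4.
Faction 1 (peak Lambda at position 4): ranking walks positions 4-3-2-1, expanding outward from the peak — single-peaked.
Faction 2 (peak Tau at position 3): ranking walks positions 3-4-2-1, expanding outward from the peak — single-peaked.
Faction 3 (peak Eta at position 1): ranking walks positions 1-2-3-4, expanding outward from the peak — single-peaked.
Faction 4 (peak Zeta at position 2): ranking walks positions 2-3-1-4, expanding outward from the peak — single-peaked.
Every ranking is single-peaked on this axis.

yes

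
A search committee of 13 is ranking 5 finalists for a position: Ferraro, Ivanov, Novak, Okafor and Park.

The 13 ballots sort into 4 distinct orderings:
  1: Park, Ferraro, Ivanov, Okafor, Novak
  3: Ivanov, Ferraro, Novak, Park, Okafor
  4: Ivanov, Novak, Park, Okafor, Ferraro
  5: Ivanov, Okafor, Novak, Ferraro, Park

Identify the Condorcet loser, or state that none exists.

none

Pairwise majorities:
Ferraro vs Ivanov: Ferraro preferred on 1 ballot; Ivanov wins 12–1.
Ferraro–Novak: Novak 9–4.
Ferraro vs Okafor: Okafor wins 9–4.
Ferraro vs Park: Ferraro is ranked higher on 3+5 = 8 ballots, Park on 5. Ferraro wins 8–5.
Ivanov vs Novak: 1+3+4+5 = 13 for Ivanov, 0 for Novak — Ivanov by 13–0.
Ivanov vs Okafor: Ivanov, 13–0.
Ivanov vs Park: Ivanov is ranked higher on 3+4+5 = 12 ballots, Park on 1. Ivanov wins 12–1.
Novak vs Okafor: Novak, 7–6.
Novak vs Park: 3+4+5 = 12 for Novak, 1 for Park — Novak by 12–1.
Okafor–Park: Park 8–5.
Each candidate has at least one pairwise win (Ferraro beats Park; Ivanov beats Ferraro; Novak beats Ferraro; Okafor beats Ferraro; Park beats Okafor) — no Condorcet loser.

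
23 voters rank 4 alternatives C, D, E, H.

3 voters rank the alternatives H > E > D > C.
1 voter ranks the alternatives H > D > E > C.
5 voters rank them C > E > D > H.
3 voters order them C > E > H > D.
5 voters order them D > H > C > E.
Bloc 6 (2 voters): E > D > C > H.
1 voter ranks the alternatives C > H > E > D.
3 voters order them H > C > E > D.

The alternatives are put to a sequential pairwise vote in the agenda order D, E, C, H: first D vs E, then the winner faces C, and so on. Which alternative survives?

H

Round 1: D vs E — 6–17, E advances.
Round 2: E vs C — 6–17, C advances.
Round 3: C vs H — 11–12, H advances.
The agenda winner is H.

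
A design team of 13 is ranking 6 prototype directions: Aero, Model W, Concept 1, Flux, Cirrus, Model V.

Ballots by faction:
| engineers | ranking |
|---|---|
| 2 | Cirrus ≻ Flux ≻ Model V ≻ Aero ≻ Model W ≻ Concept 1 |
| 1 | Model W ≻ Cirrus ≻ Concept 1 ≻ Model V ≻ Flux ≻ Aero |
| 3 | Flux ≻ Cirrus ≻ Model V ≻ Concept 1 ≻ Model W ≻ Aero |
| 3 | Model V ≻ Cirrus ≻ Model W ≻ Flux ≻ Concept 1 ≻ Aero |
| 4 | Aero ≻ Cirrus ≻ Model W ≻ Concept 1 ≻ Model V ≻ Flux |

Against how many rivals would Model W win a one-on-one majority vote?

Model W against each rival (13 engineers):
Model W vs Aero: Model W wins 7–6.
Model W vs Concept 1: 10 to 3, Model W.
Model W vs Flux: Model W is ranked higher on 1+3+4 = 8 ballots, Flux on 5. Model W wins 8–5.
Model W–Cirrus: Cirrus 12–1.
Model W vs Model V: Model V, 8–5.
Model W beats Aero, Concept 1, Flux; loses to Cirrus, Model V — 3 pairwise wins.

3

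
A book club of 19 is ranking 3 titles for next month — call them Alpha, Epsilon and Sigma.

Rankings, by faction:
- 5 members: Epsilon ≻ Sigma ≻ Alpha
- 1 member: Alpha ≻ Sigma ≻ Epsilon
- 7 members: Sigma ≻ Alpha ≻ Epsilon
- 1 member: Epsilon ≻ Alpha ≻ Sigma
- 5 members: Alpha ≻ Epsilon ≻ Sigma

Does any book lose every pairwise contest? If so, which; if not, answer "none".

Head-to-head results (19 members):
Alpha vs Epsilon: Alpha wins 13–6.
Alpha vs Sigma: 7 to 12, Sigma.
Epsilon–Sigma: Epsilon 11–8.
Every book wins at least one matchup (Alpha beats Epsilon; Epsilon beats Sigma; Sigma beats Alpha), so there is no Condorcet loser.

none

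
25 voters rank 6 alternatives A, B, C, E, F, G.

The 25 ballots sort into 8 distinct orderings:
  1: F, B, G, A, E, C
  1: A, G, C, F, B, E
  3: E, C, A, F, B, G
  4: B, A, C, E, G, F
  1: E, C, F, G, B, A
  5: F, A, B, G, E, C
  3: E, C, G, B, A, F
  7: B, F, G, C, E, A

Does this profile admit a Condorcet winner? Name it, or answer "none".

B

Check each pair by majority over 25 ballots:
A vs B: B wins 16–9.
A–C: C 14–11.
A vs E: E wins 14–11.
A–F: F 14–11.
A vs G: A, 13–12.
B vs C: B, 17–8.
B vs E: B wins 18–7.
B–F: B 14–11.
B vs G: B, 20–5.
C vs E: E, 13–12.
C–F: F 13–12.
C vs G: G, 14–11.
E–F: F 14–11.
E–G: G 14–11.
F–G: F 17–8.
B beats each of A, C, E, F, G — B is the Condorcet winner.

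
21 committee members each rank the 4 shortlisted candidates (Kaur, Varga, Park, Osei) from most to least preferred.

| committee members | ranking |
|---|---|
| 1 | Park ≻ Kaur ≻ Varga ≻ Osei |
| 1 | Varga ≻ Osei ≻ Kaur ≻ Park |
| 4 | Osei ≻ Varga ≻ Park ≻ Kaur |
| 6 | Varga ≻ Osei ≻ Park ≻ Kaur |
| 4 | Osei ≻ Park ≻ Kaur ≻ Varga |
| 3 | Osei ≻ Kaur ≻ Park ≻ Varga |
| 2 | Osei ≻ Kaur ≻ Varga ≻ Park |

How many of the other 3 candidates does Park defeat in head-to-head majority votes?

1

Park against each rival (21 committee members):
Park vs Kaur: 15 to 6, Park.
Park vs Varga: Varga, 13–8.
Park vs Osei: 1 for Park, 20 for Osei — Osei by 20–1.
Park beats Kaur; loses to Varga, Osei — 1 pairwise win.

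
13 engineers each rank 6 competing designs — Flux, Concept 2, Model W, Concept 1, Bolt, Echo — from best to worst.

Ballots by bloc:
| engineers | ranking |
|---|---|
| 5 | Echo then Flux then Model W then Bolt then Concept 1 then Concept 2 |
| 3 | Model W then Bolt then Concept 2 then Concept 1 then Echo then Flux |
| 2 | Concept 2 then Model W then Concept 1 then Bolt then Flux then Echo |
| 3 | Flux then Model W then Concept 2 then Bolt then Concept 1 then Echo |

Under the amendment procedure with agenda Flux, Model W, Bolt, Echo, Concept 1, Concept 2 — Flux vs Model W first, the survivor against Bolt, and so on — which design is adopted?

Concept 2

Round 1: Flux vs Model W — 8–5, Flux advances.
Round 2: Flux vs Bolt — 8–5, Flux advances.
Round 3: Flux vs Echo — 5–8, Echo advances.
Round 4: Echo vs Concept 1 — 5–8, Concept 1 advances.
Round 5: Concept 1 vs Concept 2 — 5–8, Concept 2 advances.
Concept 2 survives the agenda.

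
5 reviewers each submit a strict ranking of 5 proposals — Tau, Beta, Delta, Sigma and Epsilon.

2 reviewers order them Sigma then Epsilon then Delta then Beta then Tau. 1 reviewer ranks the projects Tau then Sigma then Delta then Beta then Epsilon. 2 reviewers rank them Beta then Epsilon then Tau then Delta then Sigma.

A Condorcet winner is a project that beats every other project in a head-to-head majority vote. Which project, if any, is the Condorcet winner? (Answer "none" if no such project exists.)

Check each pair by majority over 5 ballots:
Tau vs Beta: Tau is ranked higher on 1 ballot, Beta on 4. Beta wins 4–1.
Tau vs Delta: Tau is ranked higher on 1+2 = 3 ballots, Delta on 2. Tau wins 3–2.
Tau vs Sigma: 1+2 = 3 for Tau, 2 for Sigma — Tau by 3–2.
Tau vs Epsilon: Tau preferred on 1 ballot; Epsilon wins 4–1.
Beta vs Delta: 2 for Beta, 3 for Delta — Delta by 3–2.
Beta vs Sigma: 2 to 3, Sigma.
Beta vs Epsilon: 3 to 2, Beta.
Delta vs Sigma: 2 for Delta, 3 for Sigma — Sigma by 3–2.
Delta vs Epsilon: Delta preferred on 1 ballot; Epsilon wins 4–1.
Sigma vs Epsilon: 3 to 2, Sigma.
Every project loses at least once (Tau loses to Beta; Beta loses to Delta; Delta loses to Tau; Sigma loses to Tau; Epsilon loses to Beta). The majority relation contains the cycle Tau > Delta > Beta > Tau, so there is no Condorcet winner.

none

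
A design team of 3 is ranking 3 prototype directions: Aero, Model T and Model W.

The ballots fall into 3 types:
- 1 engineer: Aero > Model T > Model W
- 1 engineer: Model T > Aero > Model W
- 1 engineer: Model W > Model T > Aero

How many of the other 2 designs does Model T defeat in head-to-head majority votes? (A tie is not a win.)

Model T against each rival (3 engineers):
Model T–Aero: Model T 2–1.
Model T vs Model W: Model T wins 2–1.
Model T beats Aero, Model W — 2 pairwise wins.

2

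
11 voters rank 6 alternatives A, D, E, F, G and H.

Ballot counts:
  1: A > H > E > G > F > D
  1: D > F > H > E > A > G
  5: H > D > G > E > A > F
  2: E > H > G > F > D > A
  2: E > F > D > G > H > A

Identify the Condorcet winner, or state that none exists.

H

Head-to-head results (11 voters):
A vs D: A preferred on 1 ballot; D wins 10–1.
A vs E: A preferred on 1 ballot; E wins 10–1.
A vs F: 1+5 = 6 for A, 5 for F — A by 6–5.
A vs G: A preferred on 1+1 = 2 ballots; G wins 9–2.
A vs H: 1 for A, 10 for H — H by 10–1.
D vs E: 1+5 = 6 for D, 5 for E — D by 6–5.
D vs F: D preferred on 1+5 = 6 ballots; D wins 6–5.
D vs G: D is ranked higher on 1+5+2 = 8 ballots, G on 3. D wins 8–3.
D vs H: D preferred on 1+2 = 3 ballots; H wins 8–3.
E vs F: 10 to 1, E.
E vs G: 6 to 5, E.
E vs H: 2+2 = 4 for E, 7 for H — H by 7–4.
F vs G: 3 to 8, G.
F vs H: 3 to 8, H.
G vs H: G is ranked higher on 2 ballots, H on 9. H wins 9–2.
H defeats every rival head-to-head and is the Condorcet winner.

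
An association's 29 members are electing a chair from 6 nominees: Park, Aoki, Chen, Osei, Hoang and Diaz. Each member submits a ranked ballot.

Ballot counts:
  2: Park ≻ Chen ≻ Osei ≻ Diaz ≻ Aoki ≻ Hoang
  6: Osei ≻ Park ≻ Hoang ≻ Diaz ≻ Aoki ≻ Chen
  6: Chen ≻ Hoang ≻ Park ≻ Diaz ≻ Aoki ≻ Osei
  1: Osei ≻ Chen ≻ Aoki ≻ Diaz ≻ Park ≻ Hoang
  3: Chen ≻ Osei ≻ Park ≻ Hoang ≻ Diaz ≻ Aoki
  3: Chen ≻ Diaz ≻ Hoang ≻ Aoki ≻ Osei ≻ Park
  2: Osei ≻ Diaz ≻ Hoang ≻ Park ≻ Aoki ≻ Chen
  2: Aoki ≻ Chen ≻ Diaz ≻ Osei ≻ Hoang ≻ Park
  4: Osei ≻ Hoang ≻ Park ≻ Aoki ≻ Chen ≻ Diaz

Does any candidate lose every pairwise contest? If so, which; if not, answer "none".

Pairwise majorities:
Park vs Aoki: Park is ranked higher on 2+6+6+3+2+4 = 23 ballots, Aoki on 6. Park wins 23–6.
Park vs Chen: Chen, 15–14.
Park vs Osei: 2+6 = 8 for Park, 21 for Osei — Osei by 21–8.
Park–Hoang: Hoang 17–12.
Park vs Diaz: 21 to 8, Park.
Aoki vs Chen: Aoki is ranked higher on 6+2+2+4 = 14 ballots, Chen on 15. Chen wins 15–14.
Aoki–Osei: Osei 18–11.
Aoki vs Hoang: Hoang, 24–5.
Aoki vs Diaz: Diaz wins 22–7.
Chen vs Osei: Chen, 16–13.
Chen vs Hoang: 2+6+1+3+3+2 = 17 for Chen, 12 for Hoang — Chen by 17–12.
Chen vs Diaz: Chen, 21–8.
Osei–Hoang: Osei 20–9.
Osei vs Diaz: Osei wins 18–11.
Hoang vs Diaz: Hoang preferred on 6+6+3+4 = 19 ballots; Hoang wins 19–10.
Only Aoki has no wins; Aoki is the Condorcet loser.

Aoki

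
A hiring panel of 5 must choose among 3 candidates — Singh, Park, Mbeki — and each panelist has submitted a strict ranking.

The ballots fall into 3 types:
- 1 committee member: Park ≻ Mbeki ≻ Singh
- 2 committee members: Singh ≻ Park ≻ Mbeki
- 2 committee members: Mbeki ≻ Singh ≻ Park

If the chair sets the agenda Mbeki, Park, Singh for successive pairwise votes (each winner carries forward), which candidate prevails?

Round 1: Mbeki vs Park — 2–3, Park advances.
Round 2: Park vs Singh — 1–4, Singh advances.
The agenda winner is Singh.

Singh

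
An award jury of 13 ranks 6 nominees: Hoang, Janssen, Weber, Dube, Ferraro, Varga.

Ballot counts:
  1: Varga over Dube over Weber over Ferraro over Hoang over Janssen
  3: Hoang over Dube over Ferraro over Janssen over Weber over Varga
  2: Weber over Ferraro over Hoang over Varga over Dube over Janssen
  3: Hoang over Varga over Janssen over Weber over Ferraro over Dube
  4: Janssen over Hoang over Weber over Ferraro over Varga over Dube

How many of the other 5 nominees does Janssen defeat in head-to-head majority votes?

Janssen against each rival (13 jurors):
Janssen vs Hoang: Janssen preferred on 4 ballots; Hoang wins 9–4.
Janssen–Weber: Janssen 10–3.
Janssen vs Dube: 3+4 = 7 for Janssen, 6 for Dube — Janssen by 7–6.
Janssen vs Ferraro: Janssen preferred on 3+4 = 7 ballots; Janssen wins 7–6.
Janssen vs Varga: Janssen, 7–6.
Janssen beats Weber, Dube, Ferraro, Varga; loses to Hoang — 4 pairwise wins.

4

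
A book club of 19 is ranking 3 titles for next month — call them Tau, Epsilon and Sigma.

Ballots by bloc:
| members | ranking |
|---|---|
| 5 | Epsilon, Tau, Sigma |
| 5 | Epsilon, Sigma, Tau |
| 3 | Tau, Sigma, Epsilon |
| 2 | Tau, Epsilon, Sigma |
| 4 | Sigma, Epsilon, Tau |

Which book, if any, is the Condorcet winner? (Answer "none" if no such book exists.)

Pairwise majorities:
Tau–Epsilon: Epsilon 14–5.
Tau vs Sigma: Tau wins 10–9.
Epsilon–Sigma: Epsilon 12–7.
Epsilon beats each of Tau, Sigma — Epsilon is the Condorcet winner.

Epsilon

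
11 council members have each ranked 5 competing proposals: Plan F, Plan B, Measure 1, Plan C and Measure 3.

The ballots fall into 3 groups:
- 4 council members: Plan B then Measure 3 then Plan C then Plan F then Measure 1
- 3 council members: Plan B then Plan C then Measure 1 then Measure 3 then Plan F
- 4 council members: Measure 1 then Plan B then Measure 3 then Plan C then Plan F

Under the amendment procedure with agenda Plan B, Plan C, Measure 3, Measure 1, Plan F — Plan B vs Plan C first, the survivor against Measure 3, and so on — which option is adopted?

Round 1: Plan B vs Plan C — 11–0, Plan B advances.
Round 2: Plan B vs Measure 3 — 11–0, Plan B advances.
Round 3: Plan B vs Measure 1 — 7–4, Plan B advances.
Round 4: Plan B vs Plan F — 11–0, Plan B advances.
Plan B survives the agenda.

Plan B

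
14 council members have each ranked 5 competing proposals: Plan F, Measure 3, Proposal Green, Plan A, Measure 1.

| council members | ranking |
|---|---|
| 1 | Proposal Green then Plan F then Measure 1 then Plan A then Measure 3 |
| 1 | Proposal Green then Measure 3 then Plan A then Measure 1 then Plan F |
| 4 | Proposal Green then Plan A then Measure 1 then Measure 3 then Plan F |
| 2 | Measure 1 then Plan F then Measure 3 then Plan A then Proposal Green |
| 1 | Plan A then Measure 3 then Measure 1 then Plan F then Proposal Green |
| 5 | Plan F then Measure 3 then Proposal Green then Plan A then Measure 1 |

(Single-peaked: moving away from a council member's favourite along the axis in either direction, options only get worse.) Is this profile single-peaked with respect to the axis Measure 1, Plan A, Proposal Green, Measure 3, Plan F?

Axis positions: Measure 1=1, Plan A=2, Proposal Green=3, Measure 3=4, Plan F=5.
Group 1: ranking walks positions 3-5-1-2-4; Plan F is ranked above Measure 3 even though Measure 3 lies between Plan F and the peak Proposal Green on the axis — preferences dip and rise again. Not single-peaked.
Group 2 (peak Proposal Green at position 3): ranking walks positions 3-4-2-1-5, expanding outward from the peak — single-peaked.
Group 3 (peak Proposal Green at position 3): ranking walks positions 3-2-1-4-5, expanding outward from the peak — single-peaked.
Group 4: ranking walks positions 1-5-4-2-3; Plan F is ranked above Plan A even though Plan A lies between Plan F and the peak Measure 1 on the axis — preferences dip and rise again. Not single-peaked.
Group 5: ranking walks positions 2-4-1-5-3; Measure 3 is ranked above Proposal Green even though Proposal Green lies between Measure 3 and the peak Plan A on the axis — preferences dip and rise again. Not single-peaked.
Group 6 (peak Plan F at position 5): ranking walks positions 5-4-3-2-1, expanding outward from the peak — single-peaked.
Group 1 violates single-peakedness, so the profile is not single-peaked on this axis.

no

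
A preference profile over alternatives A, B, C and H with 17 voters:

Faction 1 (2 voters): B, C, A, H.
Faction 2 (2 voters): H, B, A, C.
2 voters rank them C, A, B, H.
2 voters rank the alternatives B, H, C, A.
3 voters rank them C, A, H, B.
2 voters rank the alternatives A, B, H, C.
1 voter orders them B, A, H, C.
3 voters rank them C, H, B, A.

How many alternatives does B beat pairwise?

B against each rival (17 voters):
B vs A: B wins 10–7.
B vs C: B, 9–8.
B–H: B 9–8.
B beats A, C, H — 3 pairwise wins.

3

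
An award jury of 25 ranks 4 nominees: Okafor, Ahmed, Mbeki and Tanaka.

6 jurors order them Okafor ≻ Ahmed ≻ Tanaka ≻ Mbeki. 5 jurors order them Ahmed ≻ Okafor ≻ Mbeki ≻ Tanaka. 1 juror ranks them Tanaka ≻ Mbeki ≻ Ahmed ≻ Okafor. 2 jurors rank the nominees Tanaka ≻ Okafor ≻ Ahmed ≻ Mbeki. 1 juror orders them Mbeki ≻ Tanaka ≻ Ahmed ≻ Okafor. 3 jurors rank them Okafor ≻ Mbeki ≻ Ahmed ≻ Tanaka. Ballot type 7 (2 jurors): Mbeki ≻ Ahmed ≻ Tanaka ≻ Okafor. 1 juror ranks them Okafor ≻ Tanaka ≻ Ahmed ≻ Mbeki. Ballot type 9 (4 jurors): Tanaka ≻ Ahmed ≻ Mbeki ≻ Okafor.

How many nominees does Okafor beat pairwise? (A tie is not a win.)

2

Okafor against each rival (25 jurors):
Okafor vs Ahmed: 6+2+3+1 = 12 for Okafor, 13 for Ahmed — Ahmed by 13–12.
Okafor vs Mbeki: 6+5+2+3+1 = 17 for Okafor, 8 for Mbeki — Okafor by 17–8.
Okafor vs Tanaka: 6+5+3+1 = 15 for Okafor, 10 for Tanaka — Okafor by 15–10.
Okafor beats Mbeki, Tanaka; loses to Ahmed — 2 pairwise wins.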